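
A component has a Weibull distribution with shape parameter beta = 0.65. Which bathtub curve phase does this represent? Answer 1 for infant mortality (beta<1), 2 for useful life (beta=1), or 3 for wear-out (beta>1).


beta = 0.65
Compare beta to 1:
beta < 1 => infant mortality (phase 1)
beta = 1 => useful life (phase 2)
beta > 1 => wear-out (phase 3)
Since beta = 0.65, this is infant mortality (decreasing failure rate)
Phase = 1

1


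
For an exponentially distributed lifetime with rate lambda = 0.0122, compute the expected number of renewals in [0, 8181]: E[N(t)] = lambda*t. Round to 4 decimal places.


lambda = 0.0122
t = 8181
E[N(t)] = lambda * t
E[N(t)] = 0.0122 * 8181
E[N(t)] = 99.8082

99.8082


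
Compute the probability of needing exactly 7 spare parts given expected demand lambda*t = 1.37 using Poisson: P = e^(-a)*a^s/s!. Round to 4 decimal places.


a = 1.37, s = 7
e^(-a) = e^(-1.37) = 0.2541
a^s = 1.37^7 = 9.0582
s! = 5040
P = 0.2541 * 9.0582 / 5040
P = 0.0005

0.0005


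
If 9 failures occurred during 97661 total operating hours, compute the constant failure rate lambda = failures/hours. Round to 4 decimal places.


failures = 9
total_hours = 97661
lambda = 9 / 97661
lambda = 0.0001

0.0001


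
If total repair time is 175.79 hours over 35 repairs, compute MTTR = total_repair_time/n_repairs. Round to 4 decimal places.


total_repair_time = 175.79
n_repairs = 35
MTTR = 175.79 / 35
MTTR = 5.0226

5.0226


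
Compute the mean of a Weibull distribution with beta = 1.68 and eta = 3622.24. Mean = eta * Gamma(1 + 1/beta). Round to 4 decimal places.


beta = 1.68, eta = 3622.24
1/beta = 0.5952
1 + 1/beta = 1.5952
Gamma(1.5952) = 0.893
Mean = 3622.24 * 0.893
Mean = 3234.6165

3234.6165


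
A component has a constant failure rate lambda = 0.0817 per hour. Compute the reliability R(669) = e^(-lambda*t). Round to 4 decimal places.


lambda = 0.0817
t = 669
lambda * t = 54.6573
R(t) = e^(-54.6573)
R(t) = 0.0

0.0


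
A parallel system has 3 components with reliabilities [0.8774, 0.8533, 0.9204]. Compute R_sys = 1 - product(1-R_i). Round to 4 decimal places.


Components: [0.8774, 0.8533, 0.9204]
(1 - 0.8774) = 0.1226, running product = 0.1226
(1 - 0.8533) = 0.1467, running product = 0.018
(1 - 0.9204) = 0.0796, running product = 0.0014
Product of (1-R_i) = 0.0014
R_sys = 1 - 0.0014 = 0.9986

0.9986


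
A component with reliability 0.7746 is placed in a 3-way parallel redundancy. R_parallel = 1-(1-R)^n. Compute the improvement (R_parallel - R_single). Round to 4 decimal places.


R_single = 0.7746, n = 3
1 - R_single = 0.2254
(1 - R_single)^n = 0.2254^3 = 0.0115
R_parallel = 1 - 0.0115 = 0.9885
Improvement = 0.9885 - 0.7746
Improvement = 0.2139

0.2139


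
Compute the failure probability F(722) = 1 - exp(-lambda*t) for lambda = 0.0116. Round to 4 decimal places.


lambda = 0.0116, t = 722
lambda * t = 8.3752
exp(-8.3752) = 0.0002
F(t) = 1 - 0.0002
F(t) = 0.9998

0.9998


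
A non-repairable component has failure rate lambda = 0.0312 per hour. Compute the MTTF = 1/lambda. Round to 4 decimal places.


lambda = 0.0312
MTTF = 1 / 0.0312
MTTF = 32.0513

32.0513


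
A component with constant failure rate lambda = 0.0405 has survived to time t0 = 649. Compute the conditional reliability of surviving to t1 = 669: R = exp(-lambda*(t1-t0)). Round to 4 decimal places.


lambda = 0.0405
t0 = 649, t1 = 669
t1 - t0 = 20
lambda * (t1-t0) = 0.0405 * 20 = 0.81
R = exp(-0.81)
R = 0.4449

0.4449


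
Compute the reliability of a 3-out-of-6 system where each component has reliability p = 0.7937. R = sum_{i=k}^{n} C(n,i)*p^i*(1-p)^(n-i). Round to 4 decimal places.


k = 3, n = 6, p = 0.7937
i=3: C(6,3)=20 * 0.7937^3 * 0.2063^3 = 0.0878
i=4: C(6,4)=15 * 0.7937^4 * 0.2063^2 = 0.2533
i=5: C(6,5)=6 * 0.7937^5 * 0.2063^1 = 0.3899
i=6: C(6,6)=1 * 0.7937^6 * 0.2063^0 = 0.25
R = sum of terms = 0.981

0.981


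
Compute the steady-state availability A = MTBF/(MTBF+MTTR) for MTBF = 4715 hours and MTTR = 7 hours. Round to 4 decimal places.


MTBF = 4715
MTTR = 7
MTBF + MTTR = 4722
A = 4715 / 4722
A = 0.9985

0.9985


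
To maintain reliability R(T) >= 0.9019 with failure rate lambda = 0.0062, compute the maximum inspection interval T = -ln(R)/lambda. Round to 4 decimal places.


R_target = 0.9019
lambda = 0.0062
-ln(0.9019) = 0.1033
T = 0.1033 / 0.0062
T = 16.6535

16.6535


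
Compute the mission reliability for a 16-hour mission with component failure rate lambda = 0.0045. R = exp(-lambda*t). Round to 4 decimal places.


lambda = 0.0045
mission_time = 16
lambda * t = 0.0045 * 16 = 0.072
R = exp(-0.072)
R = 0.9305

0.9305


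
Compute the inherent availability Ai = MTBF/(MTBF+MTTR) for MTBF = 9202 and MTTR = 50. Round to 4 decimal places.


MTBF = 9202
MTTR = 50
MTBF + MTTR = 9252
Ai = 9202 / 9252
Ai = 0.9946

0.9946


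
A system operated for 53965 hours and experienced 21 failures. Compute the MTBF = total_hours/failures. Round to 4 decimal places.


total_hours = 53965
failures = 21
MTBF = 53965 / 21
MTBF = 2569.7619

2569.7619


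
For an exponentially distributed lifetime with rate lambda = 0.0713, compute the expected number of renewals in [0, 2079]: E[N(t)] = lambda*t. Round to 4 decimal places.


lambda = 0.0713
t = 2079
E[N(t)] = lambda * t
E[N(t)] = 0.0713 * 2079
E[N(t)] = 148.2327

148.2327


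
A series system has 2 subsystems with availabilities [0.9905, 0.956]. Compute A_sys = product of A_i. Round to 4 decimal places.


Subsystems: [0.9905, 0.956]
After subsystem 1 (A=0.9905): product = 0.9905
After subsystem 2 (A=0.956): product = 0.9469
A_sys = 0.9469

0.9469


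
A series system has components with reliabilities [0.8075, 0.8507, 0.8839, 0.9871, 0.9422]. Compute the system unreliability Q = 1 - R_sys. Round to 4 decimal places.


Components: [0.8075, 0.8507, 0.8839, 0.9871, 0.9422]
After component 1: product = 0.8075
After component 2: product = 0.6869
After component 3: product = 0.6072
After component 4: product = 0.5994
After component 5: product = 0.5647
R_sys = 0.5647
Q = 1 - 0.5647 = 0.4353

0.4353


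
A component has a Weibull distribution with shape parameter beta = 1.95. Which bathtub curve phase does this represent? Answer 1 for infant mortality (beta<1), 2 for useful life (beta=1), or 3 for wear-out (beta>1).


beta = 1.95
Compare beta to 1:
beta < 1 => infant mortality (phase 1)
beta = 1 => useful life (phase 2)
beta > 1 => wear-out (phase 3)
Since beta = 1.95, this is wear-out (increasing failure rate)
Phase = 3

3


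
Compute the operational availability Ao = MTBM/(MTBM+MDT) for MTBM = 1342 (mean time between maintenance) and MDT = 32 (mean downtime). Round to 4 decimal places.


MTBM = 1342
MDT = 32
MTBM + MDT = 1374
Ao = 1342 / 1374
Ao = 0.9767

0.9767


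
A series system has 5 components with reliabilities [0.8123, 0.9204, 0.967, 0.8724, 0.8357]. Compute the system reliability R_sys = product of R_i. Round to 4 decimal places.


Components: [0.8123, 0.9204, 0.967, 0.8724, 0.8357]
After component 1 (R=0.8123): product = 0.8123
After component 2 (R=0.9204): product = 0.7476
After component 3 (R=0.967): product = 0.723
After component 4 (R=0.8724): product = 0.6307
After component 5 (R=0.8357): product = 0.5271
R_sys = 0.5271

0.5271


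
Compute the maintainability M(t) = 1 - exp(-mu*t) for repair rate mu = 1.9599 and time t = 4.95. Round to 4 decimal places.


mu = 1.9599, t = 4.95
mu * t = 1.9599 * 4.95 = 9.7015
exp(-9.7015) = 0.0001
M(t) = 1 - 0.0001
M(t) = 0.9999

0.9999


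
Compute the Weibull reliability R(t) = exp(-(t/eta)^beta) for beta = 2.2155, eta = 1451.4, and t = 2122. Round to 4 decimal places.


beta = 2.2155, eta = 1451.4, t = 2122
t/eta = 2122 / 1451.4 = 1.462
(t/eta)^beta = 1.462^2.2155 = 2.3199
R(t) = exp(-2.3199)
R(t) = 0.0983

0.0983


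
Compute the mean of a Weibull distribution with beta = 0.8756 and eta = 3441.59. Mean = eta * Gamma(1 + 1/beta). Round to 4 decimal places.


beta = 0.8756, eta = 3441.59
1/beta = 1.1421
1 + 1/beta = 2.1421
Gamma(2.1421) = 1.0686
Mean = 3441.59 * 1.0686
Mean = 3677.8343

3677.8343


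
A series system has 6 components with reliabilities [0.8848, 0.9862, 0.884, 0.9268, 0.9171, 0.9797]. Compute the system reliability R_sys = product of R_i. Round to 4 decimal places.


Components: [0.8848, 0.9862, 0.884, 0.9268, 0.9171, 0.9797]
After component 1 (R=0.8848): product = 0.8848
After component 2 (R=0.9862): product = 0.8726
After component 3 (R=0.884): product = 0.7714
After component 4 (R=0.9268): product = 0.7149
After component 5 (R=0.9171): product = 0.6556
After component 6 (R=0.9797): product = 0.6423
R_sys = 0.6423

0.6423


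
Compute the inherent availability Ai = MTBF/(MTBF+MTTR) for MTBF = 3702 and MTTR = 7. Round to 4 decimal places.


MTBF = 3702
MTTR = 7
MTBF + MTTR = 3709
Ai = 3702 / 3709
Ai = 0.9981

0.9981


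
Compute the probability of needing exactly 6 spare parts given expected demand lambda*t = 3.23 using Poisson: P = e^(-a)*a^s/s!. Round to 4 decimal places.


a = 3.23, s = 6
e^(-a) = e^(-3.23) = 0.0396
a^s = 3.23^6 = 1135.5732
s! = 720
P = 0.0396 * 1135.5732 / 720
P = 0.0624

0.0624


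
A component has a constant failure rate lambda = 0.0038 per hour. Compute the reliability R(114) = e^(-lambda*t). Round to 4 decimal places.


lambda = 0.0038
t = 114
lambda * t = 0.4332
R(t) = e^(-0.4332)
R(t) = 0.6484

0.6484


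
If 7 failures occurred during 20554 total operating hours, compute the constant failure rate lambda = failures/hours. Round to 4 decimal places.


failures = 7
total_hours = 20554
lambda = 7 / 20554
lambda = 0.0003

0.0003


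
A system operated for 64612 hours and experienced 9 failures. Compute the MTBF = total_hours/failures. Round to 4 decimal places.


total_hours = 64612
failures = 9
MTBF = 64612 / 9
MTBF = 7179.1111

7179.1111


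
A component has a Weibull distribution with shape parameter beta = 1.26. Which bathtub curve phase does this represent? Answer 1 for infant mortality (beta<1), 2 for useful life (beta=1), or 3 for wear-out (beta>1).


beta = 1.26
Compare beta to 1:
beta < 1 => infant mortality (phase 1)
beta = 1 => useful life (phase 2)
beta > 1 => wear-out (phase 3)
Since beta = 1.26, this is wear-out (increasing failure rate)
Phase = 3

3


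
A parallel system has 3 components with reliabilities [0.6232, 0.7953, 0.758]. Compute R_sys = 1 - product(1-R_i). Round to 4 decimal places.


Components: [0.6232, 0.7953, 0.758]
(1 - 0.6232) = 0.3768, running product = 0.3768
(1 - 0.7953) = 0.2047, running product = 0.0771
(1 - 0.758) = 0.242, running product = 0.0187
Product of (1-R_i) = 0.0187
R_sys = 1 - 0.0187 = 0.9813

0.9813


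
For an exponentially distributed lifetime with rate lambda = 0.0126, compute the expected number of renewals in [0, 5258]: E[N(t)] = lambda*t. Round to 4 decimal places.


lambda = 0.0126
t = 5258
E[N(t)] = lambda * t
E[N(t)] = 0.0126 * 5258
E[N(t)] = 66.2508

66.2508


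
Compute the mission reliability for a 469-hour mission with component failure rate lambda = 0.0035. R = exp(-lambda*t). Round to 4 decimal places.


lambda = 0.0035
mission_time = 469
lambda * t = 0.0035 * 469 = 1.6415
R = exp(-1.6415)
R = 0.1937

0.1937


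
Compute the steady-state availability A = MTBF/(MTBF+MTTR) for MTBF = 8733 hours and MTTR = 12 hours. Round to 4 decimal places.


MTBF = 8733
MTTR = 12
MTBF + MTTR = 8745
A = 8733 / 8745
A = 0.9986

0.9986


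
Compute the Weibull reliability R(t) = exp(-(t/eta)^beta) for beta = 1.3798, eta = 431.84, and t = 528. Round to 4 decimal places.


beta = 1.3798, eta = 431.84, t = 528
t/eta = 528 / 431.84 = 1.2227
(t/eta)^beta = 1.2227^1.3798 = 1.3197
R(t) = exp(-1.3197)
R(t) = 0.2672

0.2672


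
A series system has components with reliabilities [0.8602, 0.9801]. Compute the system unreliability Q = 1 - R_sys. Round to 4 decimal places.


Components: [0.8602, 0.9801]
After component 1: product = 0.8602
After component 2: product = 0.8431
R_sys = 0.8431
Q = 1 - 0.8431 = 0.1569

0.1569


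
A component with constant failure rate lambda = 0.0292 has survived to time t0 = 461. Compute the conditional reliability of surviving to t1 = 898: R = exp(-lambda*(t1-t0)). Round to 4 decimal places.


lambda = 0.0292
t0 = 461, t1 = 898
t1 - t0 = 437
lambda * (t1-t0) = 0.0292 * 437 = 12.7604
R = exp(-12.7604)
R = 0.0

0.0


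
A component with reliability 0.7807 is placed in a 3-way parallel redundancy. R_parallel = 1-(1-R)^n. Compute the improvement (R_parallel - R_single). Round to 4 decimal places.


R_single = 0.7807, n = 3
1 - R_single = 0.2193
(1 - R_single)^n = 0.2193^3 = 0.0105
R_parallel = 1 - 0.0105 = 0.9895
Improvement = 0.9895 - 0.7807
Improvement = 0.2088

0.2088


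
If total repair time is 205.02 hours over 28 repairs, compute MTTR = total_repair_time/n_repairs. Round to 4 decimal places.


total_repair_time = 205.02
n_repairs = 28
MTTR = 205.02 / 28
MTTR = 7.3221

7.3221


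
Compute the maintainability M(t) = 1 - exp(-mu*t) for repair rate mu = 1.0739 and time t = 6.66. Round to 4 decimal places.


mu = 1.0739, t = 6.66
mu * t = 1.0739 * 6.66 = 7.1522
exp(-7.1522) = 0.0008
M(t) = 1 - 0.0008
M(t) = 0.9992

0.9992


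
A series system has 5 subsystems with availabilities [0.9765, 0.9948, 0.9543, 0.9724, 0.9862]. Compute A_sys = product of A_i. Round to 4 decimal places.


Subsystems: [0.9765, 0.9948, 0.9543, 0.9724, 0.9862]
After subsystem 1 (A=0.9765): product = 0.9765
After subsystem 2 (A=0.9948): product = 0.9714
After subsystem 3 (A=0.9543): product = 0.927
After subsystem 4 (A=0.9724): product = 0.9014
After subsystem 5 (A=0.9862): product = 0.889
A_sys = 0.889

0.889


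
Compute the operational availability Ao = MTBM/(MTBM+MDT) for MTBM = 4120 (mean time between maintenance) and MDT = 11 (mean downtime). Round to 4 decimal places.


MTBM = 4120
MDT = 11
MTBM + MDT = 4131
Ao = 4120 / 4131
Ao = 0.9973

0.9973


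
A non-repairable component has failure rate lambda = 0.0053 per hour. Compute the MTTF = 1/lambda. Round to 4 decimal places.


lambda = 0.0053
MTTF = 1 / 0.0053
MTTF = 188.6792

188.6792


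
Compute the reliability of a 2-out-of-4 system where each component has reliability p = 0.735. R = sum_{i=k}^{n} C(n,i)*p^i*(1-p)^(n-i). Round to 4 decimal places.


k = 2, n = 4, p = 0.735
i=2: C(4,2)=6 * 0.735^2 * 0.265^2 = 0.2276
i=3: C(4,3)=4 * 0.735^3 * 0.265^1 = 0.4209
i=4: C(4,4)=1 * 0.735^4 * 0.265^0 = 0.2918
R = sum of terms = 0.9404

0.9404


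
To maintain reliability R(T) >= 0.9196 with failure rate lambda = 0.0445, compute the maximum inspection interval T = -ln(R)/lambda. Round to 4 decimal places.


R_target = 0.9196
lambda = 0.0445
-ln(0.9196) = 0.0838
T = 0.0838 / 0.0445
T = 1.8835

1.8835


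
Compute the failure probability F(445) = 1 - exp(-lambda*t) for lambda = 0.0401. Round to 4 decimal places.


lambda = 0.0401, t = 445
lambda * t = 17.8445
exp(-17.8445) = 0.0
F(t) = 1 - 0.0
F(t) = 1.0

1.0


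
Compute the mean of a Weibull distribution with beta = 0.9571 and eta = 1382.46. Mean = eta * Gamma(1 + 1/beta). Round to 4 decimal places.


beta = 0.9571, eta = 1382.46
1/beta = 1.0448
1 + 1/beta = 2.0448
Gamma(2.0448) = 1.0198
Mean = 1382.46 * 1.0198
Mean = 1409.8127

1409.8127


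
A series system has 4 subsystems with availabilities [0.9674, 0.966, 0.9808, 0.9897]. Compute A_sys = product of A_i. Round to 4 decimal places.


Subsystems: [0.9674, 0.966, 0.9808, 0.9897]
After subsystem 1 (A=0.9674): product = 0.9674
After subsystem 2 (A=0.966): product = 0.9345
After subsystem 3 (A=0.9808): product = 0.9166
After subsystem 4 (A=0.9897): product = 0.9071
A_sys = 0.9071

0.9071


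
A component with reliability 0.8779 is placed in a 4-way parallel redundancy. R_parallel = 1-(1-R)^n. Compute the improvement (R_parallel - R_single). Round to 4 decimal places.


R_single = 0.8779, n = 4
1 - R_single = 0.1221
(1 - R_single)^n = 0.1221^4 = 0.0002
R_parallel = 1 - 0.0002 = 0.9998
Improvement = 0.9998 - 0.8779
Improvement = 0.1219

0.1219


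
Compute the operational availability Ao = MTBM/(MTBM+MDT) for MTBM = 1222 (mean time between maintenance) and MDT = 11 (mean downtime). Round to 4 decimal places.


MTBM = 1222
MDT = 11
MTBM + MDT = 1233
Ao = 1222 / 1233
Ao = 0.9911

0.9911


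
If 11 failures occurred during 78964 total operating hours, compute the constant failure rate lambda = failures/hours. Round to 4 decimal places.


failures = 11
total_hours = 78964
lambda = 11 / 78964
lambda = 0.0001

0.0001


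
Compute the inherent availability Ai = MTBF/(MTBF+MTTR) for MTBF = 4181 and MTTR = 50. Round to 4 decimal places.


MTBF = 4181
MTTR = 50
MTBF + MTTR = 4231
Ai = 4181 / 4231
Ai = 0.9882

0.9882


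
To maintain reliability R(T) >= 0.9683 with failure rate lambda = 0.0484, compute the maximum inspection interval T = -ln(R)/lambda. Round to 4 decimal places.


R_target = 0.9683
lambda = 0.0484
-ln(0.9683) = 0.0322
T = 0.0322 / 0.0484
T = 0.6656

0.6656


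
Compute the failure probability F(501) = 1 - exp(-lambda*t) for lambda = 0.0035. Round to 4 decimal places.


lambda = 0.0035, t = 501
lambda * t = 1.7535
exp(-1.7535) = 0.1732
F(t) = 1 - 0.1732
F(t) = 0.8268

0.8268


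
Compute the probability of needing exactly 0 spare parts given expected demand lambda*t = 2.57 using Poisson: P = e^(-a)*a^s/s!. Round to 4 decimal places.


a = 2.57, s = 0
e^(-a) = e^(-2.57) = 0.0765
a^s = 2.57^0 = 1.0
s! = 1
P = 0.0765 * 1.0 / 1
P = 0.0765

0.0765


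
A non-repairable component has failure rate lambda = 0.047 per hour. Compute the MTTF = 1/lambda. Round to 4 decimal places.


lambda = 0.047
MTTF = 1 / 0.047
MTTF = 21.2766

21.2766


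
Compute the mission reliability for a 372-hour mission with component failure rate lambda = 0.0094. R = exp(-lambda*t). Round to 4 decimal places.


lambda = 0.0094
mission_time = 372
lambda * t = 0.0094 * 372 = 3.4968
R = exp(-3.4968)
R = 0.0303

0.0303


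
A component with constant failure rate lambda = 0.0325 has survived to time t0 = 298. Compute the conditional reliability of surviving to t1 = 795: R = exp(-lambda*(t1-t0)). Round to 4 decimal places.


lambda = 0.0325
t0 = 298, t1 = 795
t1 - t0 = 497
lambda * (t1-t0) = 0.0325 * 497 = 16.1525
R = exp(-16.1525)
R = 0.0

0.0


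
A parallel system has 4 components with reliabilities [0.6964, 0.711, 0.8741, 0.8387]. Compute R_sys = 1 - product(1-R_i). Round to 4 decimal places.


Components: [0.6964, 0.711, 0.8741, 0.8387]
(1 - 0.6964) = 0.3036, running product = 0.3036
(1 - 0.711) = 0.289, running product = 0.0877
(1 - 0.8741) = 0.1259, running product = 0.011
(1 - 0.8387) = 0.1613, running product = 0.0018
Product of (1-R_i) = 0.0018
R_sys = 1 - 0.0018 = 0.9982

0.9982


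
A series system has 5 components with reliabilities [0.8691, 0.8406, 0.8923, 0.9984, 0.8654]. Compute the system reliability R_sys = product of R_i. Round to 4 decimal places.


Components: [0.8691, 0.8406, 0.8923, 0.9984, 0.8654]
After component 1 (R=0.8691): product = 0.8691
After component 2 (R=0.8406): product = 0.7306
After component 3 (R=0.8923): product = 0.6519
After component 4 (R=0.9984): product = 0.6508
After component 5 (R=0.8654): product = 0.5632
R_sys = 0.5632

0.5632


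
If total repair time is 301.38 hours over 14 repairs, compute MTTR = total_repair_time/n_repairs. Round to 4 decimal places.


total_repair_time = 301.38
n_repairs = 14
MTTR = 301.38 / 14
MTTR = 21.5271

21.5271


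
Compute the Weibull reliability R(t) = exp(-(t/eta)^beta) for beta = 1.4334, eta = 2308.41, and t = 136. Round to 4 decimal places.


beta = 1.4334, eta = 2308.41, t = 136
t/eta = 136 / 2308.41 = 0.0589
(t/eta)^beta = 0.0589^1.4334 = 0.0173
R(t) = exp(-0.0173)
R(t) = 0.9829

0.9829


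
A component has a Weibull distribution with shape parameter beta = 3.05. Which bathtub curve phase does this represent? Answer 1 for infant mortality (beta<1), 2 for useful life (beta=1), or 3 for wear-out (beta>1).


beta = 3.05
Compare beta to 1:
beta < 1 => infant mortality (phase 1)
beta = 1 => useful life (phase 2)
beta > 1 => wear-out (phase 3)
Since beta = 3.05, this is wear-out (increasing failure rate)
Phase = 3

3


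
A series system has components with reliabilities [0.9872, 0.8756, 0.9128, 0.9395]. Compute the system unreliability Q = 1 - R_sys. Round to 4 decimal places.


Components: [0.9872, 0.8756, 0.9128, 0.9395]
After component 1: product = 0.9872
After component 2: product = 0.8644
After component 3: product = 0.789
After component 4: product = 0.7413
R_sys = 0.7413
Q = 1 - 0.7413 = 0.2587

0.2587


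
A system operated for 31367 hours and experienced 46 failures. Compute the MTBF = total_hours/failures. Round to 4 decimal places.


total_hours = 31367
failures = 46
MTBF = 31367 / 46
MTBF = 681.8913

681.8913


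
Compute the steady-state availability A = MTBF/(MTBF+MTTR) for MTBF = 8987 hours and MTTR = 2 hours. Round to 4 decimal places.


MTBF = 8987
MTTR = 2
MTBF + MTTR = 8989
A = 8987 / 8989
A = 0.9998

0.9998


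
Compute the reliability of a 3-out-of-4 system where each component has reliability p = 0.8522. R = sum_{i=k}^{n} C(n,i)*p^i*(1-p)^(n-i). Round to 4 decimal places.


k = 3, n = 4, p = 0.8522
i=3: C(4,3)=4 * 0.8522^3 * 0.1478^1 = 0.3659
i=4: C(4,4)=1 * 0.8522^4 * 0.1478^0 = 0.5274
R = sum of terms = 0.8933

0.8933


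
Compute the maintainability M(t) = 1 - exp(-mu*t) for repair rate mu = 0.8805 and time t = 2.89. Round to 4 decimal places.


mu = 0.8805, t = 2.89
mu * t = 0.8805 * 2.89 = 2.5446
exp(-2.5446) = 0.0785
M(t) = 1 - 0.0785
M(t) = 0.9215

0.9215


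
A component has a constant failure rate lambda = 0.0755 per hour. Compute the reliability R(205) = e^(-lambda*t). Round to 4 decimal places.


lambda = 0.0755
t = 205
lambda * t = 15.4775
R(t) = e^(-15.4775)
R(t) = 0.0

0.0


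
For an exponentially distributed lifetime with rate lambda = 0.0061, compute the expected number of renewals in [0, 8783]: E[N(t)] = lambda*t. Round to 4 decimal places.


lambda = 0.0061
t = 8783
E[N(t)] = lambda * t
E[N(t)] = 0.0061 * 8783
E[N(t)] = 53.5763

53.5763


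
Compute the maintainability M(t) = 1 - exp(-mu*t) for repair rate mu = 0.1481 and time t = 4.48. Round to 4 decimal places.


mu = 0.1481, t = 4.48
mu * t = 0.1481 * 4.48 = 0.6635
exp(-0.6635) = 0.5151
M(t) = 1 - 0.5151
M(t) = 0.4849

0.4849


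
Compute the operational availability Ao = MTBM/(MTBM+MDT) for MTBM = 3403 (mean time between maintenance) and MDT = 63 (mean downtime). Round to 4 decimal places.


MTBM = 3403
MDT = 63
MTBM + MDT = 3466
Ao = 3403 / 3466
Ao = 0.9818

0.9818


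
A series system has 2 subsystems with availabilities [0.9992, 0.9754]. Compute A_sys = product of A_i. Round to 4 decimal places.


Subsystems: [0.9992, 0.9754]
After subsystem 1 (A=0.9992): product = 0.9992
After subsystem 2 (A=0.9754): product = 0.9746
A_sys = 0.9746

0.9746


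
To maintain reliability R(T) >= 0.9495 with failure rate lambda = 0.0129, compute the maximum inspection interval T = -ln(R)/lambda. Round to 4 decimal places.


R_target = 0.9495
lambda = 0.0129
-ln(0.9495) = 0.0518
T = 0.0518 / 0.0129
T = 4.017

4.017


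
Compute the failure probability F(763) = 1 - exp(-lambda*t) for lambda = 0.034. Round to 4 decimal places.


lambda = 0.034, t = 763
lambda * t = 25.942
exp(-25.942) = 0.0
F(t) = 1 - 0.0
F(t) = 1.0

1.0


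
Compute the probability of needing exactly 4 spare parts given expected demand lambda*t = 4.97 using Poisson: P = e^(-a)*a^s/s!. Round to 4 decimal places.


a = 4.97, s = 4
e^(-a) = e^(-4.97) = 0.0069
a^s = 4.97^4 = 610.1345
s! = 24
P = 0.0069 * 610.1345 / 24
P = 0.1765

0.1765


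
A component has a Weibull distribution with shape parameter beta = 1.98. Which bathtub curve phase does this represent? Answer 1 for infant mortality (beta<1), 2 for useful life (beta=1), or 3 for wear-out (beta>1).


beta = 1.98
Compare beta to 1:
beta < 1 => infant mortality (phase 1)
beta = 1 => useful life (phase 2)
beta > 1 => wear-out (phase 3)
Since beta = 1.98, this is wear-out (increasing failure rate)
Phase = 3

3


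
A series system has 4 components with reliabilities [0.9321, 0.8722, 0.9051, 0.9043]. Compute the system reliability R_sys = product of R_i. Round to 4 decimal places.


Components: [0.9321, 0.8722, 0.9051, 0.9043]
After component 1 (R=0.9321): product = 0.9321
After component 2 (R=0.8722): product = 0.813
After component 3 (R=0.9051): product = 0.7358
After component 4 (R=0.9043): product = 0.6654
R_sys = 0.6654

0.6654


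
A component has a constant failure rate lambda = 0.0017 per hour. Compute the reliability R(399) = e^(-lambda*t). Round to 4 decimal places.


lambda = 0.0017
t = 399
lambda * t = 0.6783
R(t) = e^(-0.6783)
R(t) = 0.5075

0.5075


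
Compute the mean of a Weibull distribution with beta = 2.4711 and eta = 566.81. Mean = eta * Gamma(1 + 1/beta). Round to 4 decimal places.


beta = 2.4711, eta = 566.81
1/beta = 0.4047
1 + 1/beta = 1.4047
Gamma(1.4047) = 0.887
Mean = 566.81 * 0.887
Mean = 502.7712

502.7712


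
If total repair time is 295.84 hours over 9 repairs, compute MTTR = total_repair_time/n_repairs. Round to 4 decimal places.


total_repair_time = 295.84
n_repairs = 9
MTTR = 295.84 / 9
MTTR = 32.8711

32.8711


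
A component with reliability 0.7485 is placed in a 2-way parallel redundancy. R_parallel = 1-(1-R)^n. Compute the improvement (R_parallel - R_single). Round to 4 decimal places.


R_single = 0.7485, n = 2
1 - R_single = 0.2515
(1 - R_single)^n = 0.2515^2 = 0.0633
R_parallel = 1 - 0.0633 = 0.9367
Improvement = 0.9367 - 0.7485
Improvement = 0.1882

0.1882


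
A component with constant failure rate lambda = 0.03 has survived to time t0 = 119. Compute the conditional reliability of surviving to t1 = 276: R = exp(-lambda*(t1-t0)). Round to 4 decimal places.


lambda = 0.03
t0 = 119, t1 = 276
t1 - t0 = 157
lambda * (t1-t0) = 0.03 * 157 = 4.71
R = exp(-4.71)
R = 0.009

0.009


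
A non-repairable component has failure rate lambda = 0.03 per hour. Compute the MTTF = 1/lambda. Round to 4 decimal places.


lambda = 0.03
MTTF = 1 / 0.03
MTTF = 33.3333

33.3333


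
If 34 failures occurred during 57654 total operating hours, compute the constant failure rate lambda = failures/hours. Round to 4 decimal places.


failures = 34
total_hours = 57654
lambda = 34 / 57654
lambda = 0.0006

0.0006


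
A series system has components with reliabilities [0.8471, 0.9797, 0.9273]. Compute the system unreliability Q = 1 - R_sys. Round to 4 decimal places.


Components: [0.8471, 0.9797, 0.9273]
After component 1: product = 0.8471
After component 2: product = 0.8299
After component 3: product = 0.7696
R_sys = 0.7696
Q = 1 - 0.7696 = 0.2304

0.2304


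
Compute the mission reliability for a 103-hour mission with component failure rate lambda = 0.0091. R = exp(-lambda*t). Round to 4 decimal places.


lambda = 0.0091
mission_time = 103
lambda * t = 0.0091 * 103 = 0.9373
R = exp(-0.9373)
R = 0.3917

0.3917


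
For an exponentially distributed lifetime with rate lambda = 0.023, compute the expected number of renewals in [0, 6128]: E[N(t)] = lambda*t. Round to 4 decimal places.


lambda = 0.023
t = 6128
E[N(t)] = lambda * t
E[N(t)] = 0.023 * 6128
E[N(t)] = 140.944

140.944


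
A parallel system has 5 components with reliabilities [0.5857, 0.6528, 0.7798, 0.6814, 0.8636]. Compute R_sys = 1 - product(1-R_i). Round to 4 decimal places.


Components: [0.5857, 0.6528, 0.7798, 0.6814, 0.8636]
(1 - 0.5857) = 0.4143, running product = 0.4143
(1 - 0.6528) = 0.3472, running product = 0.1438
(1 - 0.7798) = 0.2202, running product = 0.0317
(1 - 0.6814) = 0.3186, running product = 0.0101
(1 - 0.8636) = 0.1364, running product = 0.0014
Product of (1-R_i) = 0.0014
R_sys = 1 - 0.0014 = 0.9986

0.9986


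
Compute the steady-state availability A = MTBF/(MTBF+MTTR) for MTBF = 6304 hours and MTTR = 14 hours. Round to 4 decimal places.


MTBF = 6304
MTTR = 14
MTBF + MTTR = 6318
A = 6304 / 6318
A = 0.9978

0.9978


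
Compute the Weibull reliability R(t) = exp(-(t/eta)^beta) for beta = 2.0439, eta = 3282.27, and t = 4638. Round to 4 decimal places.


beta = 2.0439, eta = 3282.27, t = 4638
t/eta = 4638 / 3282.27 = 1.413
(t/eta)^beta = 1.413^2.0439 = 2.0272
R(t) = exp(-2.0272)
R(t) = 0.1317

0.1317


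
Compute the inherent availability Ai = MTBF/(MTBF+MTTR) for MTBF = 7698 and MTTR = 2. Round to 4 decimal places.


MTBF = 7698
MTTR = 2
MTBF + MTTR = 7700
Ai = 7698 / 7700
Ai = 0.9997

0.9997


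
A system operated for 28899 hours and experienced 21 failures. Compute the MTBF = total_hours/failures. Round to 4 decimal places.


total_hours = 28899
failures = 21
MTBF = 28899 / 21
MTBF = 1376.1429

1376.1429


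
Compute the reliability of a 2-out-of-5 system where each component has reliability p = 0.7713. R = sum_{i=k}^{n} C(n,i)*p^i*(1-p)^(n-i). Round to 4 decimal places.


k = 2, n = 5, p = 0.7713
i=2: C(5,2)=10 * 0.7713^2 * 0.2287^3 = 0.0712
i=3: C(5,3)=10 * 0.7713^3 * 0.2287^2 = 0.24
i=4: C(5,4)=5 * 0.7713^4 * 0.2287^1 = 0.4047
i=5: C(5,5)=1 * 0.7713^5 * 0.2287^0 = 0.273
R = sum of terms = 0.9888

0.9888


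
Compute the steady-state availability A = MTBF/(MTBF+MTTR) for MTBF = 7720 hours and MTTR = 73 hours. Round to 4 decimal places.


MTBF = 7720
MTTR = 73
MTBF + MTTR = 7793
A = 7720 / 7793
A = 0.9906

0.9906


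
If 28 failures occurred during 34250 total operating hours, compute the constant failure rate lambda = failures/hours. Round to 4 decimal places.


failures = 28
total_hours = 34250
lambda = 28 / 34250
lambda = 0.0008

0.0008


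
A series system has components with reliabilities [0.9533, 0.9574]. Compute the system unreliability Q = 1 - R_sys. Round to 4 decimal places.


Components: [0.9533, 0.9574]
After component 1: product = 0.9533
After component 2: product = 0.9127
R_sys = 0.9127
Q = 1 - 0.9127 = 0.0873

0.0873


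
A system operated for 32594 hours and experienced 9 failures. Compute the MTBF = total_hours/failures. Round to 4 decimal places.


total_hours = 32594
failures = 9
MTBF = 32594 / 9
MTBF = 3621.5556

3621.5556


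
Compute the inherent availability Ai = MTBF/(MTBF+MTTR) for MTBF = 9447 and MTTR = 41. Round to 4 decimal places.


MTBF = 9447
MTTR = 41
MTBF + MTTR = 9488
Ai = 9447 / 9488
Ai = 0.9957

0.9957


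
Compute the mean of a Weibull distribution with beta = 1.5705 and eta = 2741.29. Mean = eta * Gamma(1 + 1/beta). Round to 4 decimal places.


beta = 1.5705, eta = 2741.29
1/beta = 0.6367
1 + 1/beta = 1.6367
Gamma(1.6367) = 0.8982
Mean = 2741.29 * 0.8982
Mean = 2462.166

2462.166


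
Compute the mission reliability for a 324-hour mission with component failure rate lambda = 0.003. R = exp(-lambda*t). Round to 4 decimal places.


lambda = 0.003
mission_time = 324
lambda * t = 0.003 * 324 = 0.972
R = exp(-0.972)
R = 0.3783

0.3783


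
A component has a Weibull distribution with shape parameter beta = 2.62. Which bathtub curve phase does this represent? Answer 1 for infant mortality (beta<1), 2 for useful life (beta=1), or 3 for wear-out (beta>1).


beta = 2.62
Compare beta to 1:
beta < 1 => infant mortality (phase 1)
beta = 1 => useful life (phase 2)
beta > 1 => wear-out (phase 3)
Since beta = 2.62, this is wear-out (increasing failure rate)
Phase = 3

3


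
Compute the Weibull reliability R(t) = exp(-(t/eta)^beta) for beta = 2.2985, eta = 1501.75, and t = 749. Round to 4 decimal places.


beta = 2.2985, eta = 1501.75, t = 749
t/eta = 749 / 1501.75 = 0.4988
(t/eta)^beta = 0.4988^2.2985 = 0.2021
R(t) = exp(-0.2021)
R(t) = 0.817

0.817


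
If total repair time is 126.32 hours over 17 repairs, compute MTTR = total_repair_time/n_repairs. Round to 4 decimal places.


total_repair_time = 126.32
n_repairs = 17
MTTR = 126.32 / 17
MTTR = 7.4306

7.4306


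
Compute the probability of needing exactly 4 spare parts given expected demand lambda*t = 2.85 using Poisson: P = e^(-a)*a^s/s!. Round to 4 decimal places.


a = 2.85, s = 4
e^(-a) = e^(-2.85) = 0.0578
a^s = 2.85^4 = 65.975
s! = 24
P = 0.0578 * 65.975 / 24
P = 0.159

0.159


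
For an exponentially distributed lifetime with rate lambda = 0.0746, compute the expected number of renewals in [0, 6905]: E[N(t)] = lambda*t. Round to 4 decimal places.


lambda = 0.0746
t = 6905
E[N(t)] = lambda * t
E[N(t)] = 0.0746 * 6905
E[N(t)] = 515.113

515.113


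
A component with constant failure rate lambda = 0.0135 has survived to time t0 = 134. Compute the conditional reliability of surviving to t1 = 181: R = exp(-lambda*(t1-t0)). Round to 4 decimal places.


lambda = 0.0135
t0 = 134, t1 = 181
t1 - t0 = 47
lambda * (t1-t0) = 0.0135 * 47 = 0.6345
R = exp(-0.6345)
R = 0.5302

0.5302


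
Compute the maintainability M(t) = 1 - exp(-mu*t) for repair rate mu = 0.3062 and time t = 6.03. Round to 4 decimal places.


mu = 0.3062, t = 6.03
mu * t = 0.3062 * 6.03 = 1.8464
exp(-1.8464) = 0.1578
M(t) = 1 - 0.1578
M(t) = 0.8422

0.8422


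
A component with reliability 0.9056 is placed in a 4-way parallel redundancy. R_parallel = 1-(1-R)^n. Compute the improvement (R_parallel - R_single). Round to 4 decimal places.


R_single = 0.9056, n = 4
1 - R_single = 0.0944
(1 - R_single)^n = 0.0944^4 = 0.0001
R_parallel = 1 - 0.0001 = 0.9999
Improvement = 0.9999 - 0.9056
Improvement = 0.0943

0.0943


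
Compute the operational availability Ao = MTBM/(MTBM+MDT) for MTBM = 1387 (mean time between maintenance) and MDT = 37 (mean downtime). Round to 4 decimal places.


MTBM = 1387
MDT = 37
MTBM + MDT = 1424
Ao = 1387 / 1424
Ao = 0.974

0.974


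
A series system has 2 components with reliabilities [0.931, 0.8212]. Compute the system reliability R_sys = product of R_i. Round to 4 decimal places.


Components: [0.931, 0.8212]
After component 1 (R=0.931): product = 0.931
After component 2 (R=0.8212): product = 0.7645
R_sys = 0.7645

0.7645


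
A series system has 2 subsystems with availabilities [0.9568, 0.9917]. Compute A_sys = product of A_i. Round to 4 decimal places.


Subsystems: [0.9568, 0.9917]
After subsystem 1 (A=0.9568): product = 0.9568
After subsystem 2 (A=0.9917): product = 0.9489
A_sys = 0.9489

0.9489


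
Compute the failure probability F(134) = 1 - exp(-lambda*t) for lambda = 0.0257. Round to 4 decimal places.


lambda = 0.0257, t = 134
lambda * t = 3.4438
exp(-3.4438) = 0.0319
F(t) = 1 - 0.0319
F(t) = 0.9681

0.9681


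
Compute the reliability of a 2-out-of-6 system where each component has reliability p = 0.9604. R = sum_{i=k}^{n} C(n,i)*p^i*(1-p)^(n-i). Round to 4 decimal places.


k = 2, n = 6, p = 0.9604
i=2: C(6,2)=15 * 0.9604^2 * 0.0396^4 = 0.0
i=3: C(6,3)=20 * 0.9604^3 * 0.0396^3 = 0.0011
i=4: C(6,4)=15 * 0.9604^4 * 0.0396^2 = 0.02
i=5: C(6,5)=6 * 0.9604^5 * 0.0396^1 = 0.1941
i=6: C(6,6)=1 * 0.9604^6 * 0.0396^0 = 0.7847
R = sum of terms = 1.0

1.0


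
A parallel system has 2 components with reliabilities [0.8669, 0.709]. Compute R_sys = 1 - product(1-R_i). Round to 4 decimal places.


Components: [0.8669, 0.709]
(1 - 0.8669) = 0.1331, running product = 0.1331
(1 - 0.709) = 0.291, running product = 0.0387
Product of (1-R_i) = 0.0387
R_sys = 1 - 0.0387 = 0.9613

0.9613


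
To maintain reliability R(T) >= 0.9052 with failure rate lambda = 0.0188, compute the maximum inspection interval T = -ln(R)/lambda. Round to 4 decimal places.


R_target = 0.9052
lambda = 0.0188
-ln(0.9052) = 0.0996
T = 0.0996 / 0.0188
T = 5.2978

5.2978


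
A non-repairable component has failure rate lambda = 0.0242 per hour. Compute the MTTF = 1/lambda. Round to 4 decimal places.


lambda = 0.0242
MTTF = 1 / 0.0242
MTTF = 41.3223

41.3223


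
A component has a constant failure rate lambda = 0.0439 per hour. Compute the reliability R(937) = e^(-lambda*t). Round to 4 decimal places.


lambda = 0.0439
t = 937
lambda * t = 41.1343
R(t) = e^(-41.1343)
R(t) = 0.0

0.0


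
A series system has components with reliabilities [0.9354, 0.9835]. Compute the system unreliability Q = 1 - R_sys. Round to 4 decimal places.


Components: [0.9354, 0.9835]
After component 1: product = 0.9354
After component 2: product = 0.92
R_sys = 0.92
Q = 1 - 0.92 = 0.08

0.08


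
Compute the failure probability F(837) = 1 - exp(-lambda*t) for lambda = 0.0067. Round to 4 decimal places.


lambda = 0.0067, t = 837
lambda * t = 5.6079
exp(-5.6079) = 0.0037
F(t) = 1 - 0.0037
F(t) = 0.9963

0.9963


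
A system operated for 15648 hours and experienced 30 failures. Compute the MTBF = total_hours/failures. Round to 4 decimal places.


total_hours = 15648
failures = 30
MTBF = 15648 / 30
MTBF = 521.6

521.6


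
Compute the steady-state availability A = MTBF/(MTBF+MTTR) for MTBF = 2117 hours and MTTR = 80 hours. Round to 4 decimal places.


MTBF = 2117
MTTR = 80
MTBF + MTTR = 2197
A = 2117 / 2197
A = 0.9636

0.9636


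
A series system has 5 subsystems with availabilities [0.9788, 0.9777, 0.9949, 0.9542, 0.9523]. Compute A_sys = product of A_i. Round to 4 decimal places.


Subsystems: [0.9788, 0.9777, 0.9949, 0.9542, 0.9523]
After subsystem 1 (A=0.9788): product = 0.9788
After subsystem 2 (A=0.9777): product = 0.957
After subsystem 3 (A=0.9949): product = 0.9521
After subsystem 4 (A=0.9542): product = 0.9085
After subsystem 5 (A=0.9523): product = 0.8652
A_sys = 0.8652

0.8652


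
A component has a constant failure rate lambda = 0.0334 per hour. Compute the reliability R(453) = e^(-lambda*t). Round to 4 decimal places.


lambda = 0.0334
t = 453
lambda * t = 15.1302
R(t) = e^(-15.1302)
R(t) = 0.0

0.0


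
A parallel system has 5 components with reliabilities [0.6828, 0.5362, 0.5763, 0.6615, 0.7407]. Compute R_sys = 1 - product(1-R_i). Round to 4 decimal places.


Components: [0.6828, 0.5362, 0.5763, 0.6615, 0.7407]
(1 - 0.6828) = 0.3172, running product = 0.3172
(1 - 0.5362) = 0.4638, running product = 0.1471
(1 - 0.5763) = 0.4237, running product = 0.0623
(1 - 0.6615) = 0.3385, running product = 0.0211
(1 - 0.7407) = 0.2593, running product = 0.0055
Product of (1-R_i) = 0.0055
R_sys = 1 - 0.0055 = 0.9945

0.9945


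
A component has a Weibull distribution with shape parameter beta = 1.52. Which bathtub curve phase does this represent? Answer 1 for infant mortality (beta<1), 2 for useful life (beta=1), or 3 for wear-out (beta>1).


beta = 1.52
Compare beta to 1:
beta < 1 => infant mortality (phase 1)
beta = 1 => useful life (phase 2)
beta > 1 => wear-out (phase 3)
Since beta = 1.52, this is wear-out (increasing failure rate)
Phase = 3

3


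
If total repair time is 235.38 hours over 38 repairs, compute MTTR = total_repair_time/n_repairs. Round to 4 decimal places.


total_repair_time = 235.38
n_repairs = 38
MTTR = 235.38 / 38
MTTR = 6.1942

6.1942


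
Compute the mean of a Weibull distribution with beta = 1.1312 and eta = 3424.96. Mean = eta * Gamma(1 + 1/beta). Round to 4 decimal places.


beta = 1.1312, eta = 3424.96
1/beta = 0.884
1 + 1/beta = 1.884
Gamma(1.884) = 0.9564
Mean = 3424.96 * 0.9564
Mean = 3275.5992

3275.5992


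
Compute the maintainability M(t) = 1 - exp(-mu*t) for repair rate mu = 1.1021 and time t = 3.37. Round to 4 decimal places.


mu = 1.1021, t = 3.37
mu * t = 1.1021 * 3.37 = 3.7141
exp(-3.7141) = 0.0244
M(t) = 1 - 0.0244
M(t) = 0.9756

0.9756


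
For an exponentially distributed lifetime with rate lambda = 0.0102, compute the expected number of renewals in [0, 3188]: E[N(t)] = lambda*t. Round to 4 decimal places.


lambda = 0.0102
t = 3188
E[N(t)] = lambda * t
E[N(t)] = 0.0102 * 3188
E[N(t)] = 32.5176

32.5176


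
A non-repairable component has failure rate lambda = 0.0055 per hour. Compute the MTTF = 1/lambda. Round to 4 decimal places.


lambda = 0.0055
MTTF = 1 / 0.0055
MTTF = 181.8182

181.8182


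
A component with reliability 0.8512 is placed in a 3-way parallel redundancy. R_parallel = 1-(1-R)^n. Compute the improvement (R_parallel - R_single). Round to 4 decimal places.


R_single = 0.8512, n = 3
1 - R_single = 0.1488
(1 - R_single)^n = 0.1488^3 = 0.0033
R_parallel = 1 - 0.0033 = 0.9967
Improvement = 0.9967 - 0.8512
Improvement = 0.1455

0.1455
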